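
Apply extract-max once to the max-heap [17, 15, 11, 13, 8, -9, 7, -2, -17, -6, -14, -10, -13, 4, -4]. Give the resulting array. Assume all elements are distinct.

[15, 13, 11, -2, 8, -9, 7, -4, -17, -6, -14, -10, -13, 4]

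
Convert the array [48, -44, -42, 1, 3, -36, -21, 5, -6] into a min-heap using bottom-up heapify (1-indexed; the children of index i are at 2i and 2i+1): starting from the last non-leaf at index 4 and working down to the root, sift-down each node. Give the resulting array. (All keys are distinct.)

sift down from index 4:
  1 vs smaller child -6 at index 9, swap → [48, -44, -42, -6, 3, -36, -21, 5, 1]
sift down from index 3: already satisfies heap property
sift down from index 2: already satisfies heap property
sift down from index 1:
  48 vs smaller child -44 at index 2, swap → [-44, 48, -42, -6, 3, -36, -21, 5, 1]
  48 vs smaller child -6 at index 4, swap → [-44, -6, -42, 48, 3, -36, -21, 5, 1]
  48 vs smaller child 1 at index 9, swap → [-44, -6, -42, 1, 3, -36, -21, 5, 48]

[-44, -6, -42, 1, 3, -36, -21, 5, 48]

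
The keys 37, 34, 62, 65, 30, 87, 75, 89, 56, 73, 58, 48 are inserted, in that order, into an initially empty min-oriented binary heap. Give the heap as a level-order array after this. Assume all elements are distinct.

Insert 37:
  append 37 at index 0 → [37] (no swap needed)
Insert 34:
  append 34 at index 1 → [37, 34]
  34 < parent 37 at index 0, swap → [34, 37]
Insert 62:
  append 62 at index 2 → [34, 37, 62] (no swap needed)
Insert 65:
  append 65 at index 3 → [34, 37, 62, 65] (no swap needed)
Insert 30:
  append 30 at index 4 → [34, 37, 62, 65, 30]
  30 < parent 37 at index 1, swap → [34, 30, 62, 65, 37]
  30 < parent 34 at index 0, swap → [30, 34, 62, 65, 37]
Insert 87:
  append 87 at index 5 → [30, 34, 62, 65, 37, 87] (no swap needed)
Insert 75:
  append 75 at index 6 → [30, 34, 62, 65, 37, 87, 75] (no swap needed)
Insert 89:
  append 89 at index 7 → [30, 34, 62, 65, 37, 87, 75, 89] (no swap needed)
Insert 56:
  append 56 at index 8 → [30, 34, 62, 65, 37, 87, 75, 89, 56]
  56 < parent 65 at index 3, swap → [30, 34, 62, 56, 37, 87, 75, 89, 65]
Insert 73:
  append 73 at index 9 → [30, 34, 62, 56, 37, 87, 75, 89, 65, 73] (no swap needed)
Insert 58:
  append 58 at index 10 → [30, 34, 62, 56, 37, 87, 75, 89, 65, 73, 58] (no swap needed)
Insert 48:
  append 48 at index 11 → [30, 34, 62, 56, 37, 87, 75, 89, 65, 73, 58, 48]
  48 < parent 87 at index 5, swap → [30, 34, 62, 56, 37, 48, 75, 89, 65, 73, 58, 87]
  48 < parent 62 at index 2, swap → [30, 34, 48, 56, 37, 62, 75, 89, 65, 73, 58, 87]

[30, 34, 48, 56, 37, 62, 75, 89, 65, 73, 58, 87]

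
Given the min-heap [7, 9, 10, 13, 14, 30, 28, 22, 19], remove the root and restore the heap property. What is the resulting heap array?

[9, 13, 10, 19, 14, 30, 28, 22]

remove root 7; move last element 19 to root → [19, 9, 10, 13, 14, 30, 28, 22]
19 vs smaller child 9 at index 1, swap → [9, 19, 10, 13, 14, 30, 28, 22]
19 vs smaller child 13 at index 3, swap → [9, 13, 10, 19, 14, 30, 28, 22]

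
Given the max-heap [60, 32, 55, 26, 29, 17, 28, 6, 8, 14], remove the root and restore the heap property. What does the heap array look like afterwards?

remove root 60; move last element 14 to root → [14, 32, 55, 26, 29, 17, 28, 6, 8]
14 vs larger child 55 at index 2, swap → [55, 32, 14, 26, 29, 17, 28, 6, 8]
14 vs larger child 28 at index 6, swap → [55, 32, 28, 26, 29, 17, 14, 6, 8]

[55, 32, 28, 26, 29, 17, 14, 6, 8]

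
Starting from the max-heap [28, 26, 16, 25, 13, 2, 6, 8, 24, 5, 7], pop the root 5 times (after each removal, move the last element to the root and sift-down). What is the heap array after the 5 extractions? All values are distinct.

[13, 8, 6, 5, 7, 2]

extract-max #1 returns 28:
  remove root 28; move last element 7 to root → [7, 26, 16, 25, 13, 2, 6, 8, 24, 5]
  7 vs larger child 26 at index 1, swap → [26, 7, 16, 25, 13, 2, 6, 8, 24, 5]
  7 vs larger child 25 at index 3, swap → [26, 25, 16, 7, 13, 2, 6, 8, 24, 5]
  7 vs larger child 24 at index 8, swap → [26, 25, 16, 24, 13, 2, 6, 8, 7, 5]
extract-max #2 returns 26:
  remove root 26; move last element 5 to root → [5, 25, 16, 24, 13, 2, 6, 8, 7]
  5 vs larger child 25 at index 1, swap → [25, 5, 16, 24, 13, 2, 6, 8, 7]
  5 vs larger child 24 at index 3, swap → [25, 24, 16, 5, 13, 2, 6, 8, 7]
  5 vs larger child 8 at index 7, swap → [25, 24, 16, 8, 13, 2, 6, 5, 7]
extract-max #3 returns 25:
  remove root 25; move last element 7 to root → [7, 24, 16, 8, 13, 2, 6, 5]
  7 vs larger child 24 at index 1, swap → [24, 7, 16, 8, 13, 2, 6, 5]
  7 vs larger child 13 at index 4, swap → [24, 13, 16, 8, 7, 2, 6, 5]
extract-max #4 returns 24:
  remove root 24; move last element 5 to root → [5, 13, 16, 8, 7, 2, 6]
  5 vs larger child 16 at index 2, swap → [16, 13, 5, 8, 7, 2, 6]
  5 vs larger child 6 at index 6, swap → [16, 13, 6, 8, 7, 2, 5]
extract-max #5 returns 16:
  remove root 16; move last element 5 to root → [5, 13, 6, 8, 7, 2]
  5 vs larger child 13 at index 1, swap → [13, 5, 6, 8, 7, 2]
  5 vs larger child 8 at index 3, swap → [13, 8, 6, 5, 7, 2]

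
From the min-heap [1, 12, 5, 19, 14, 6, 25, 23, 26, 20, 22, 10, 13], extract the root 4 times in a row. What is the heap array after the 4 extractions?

extract-min #1 returns 1:
  remove root 1; move last element 13 to root → [13, 12, 5, 19, 14, 6, 25, 23, 26, 20, 22, 10]
  13 vs smaller child 5 at index 2, swap → [5, 12, 13, 19, 14, 6, 25, 23, 26, 20, 22, 10]
  13 vs smaller child 6 at index 5, swap → [5, 12, 6, 19, 14, 13, 25, 23, 26, 20, 22, 10]
  13 vs only child 10 at index 11, swap → [5, 12, 6, 19, 14, 10, 25, 23, 26, 20, 22, 13]
extract-min #2 returns 5:
  remove root 5; move last element 13 to root → [13, 12, 6, 19, 14, 10, 25, 23, 26, 20, 22]
  13 vs smaller child 6 at index 2, swap → [6, 12, 13, 19, 14, 10, 25, 23, 26, 20, 22]
  13 vs smaller child 10 at index 5, swap → [6, 12, 10, 19, 14, 13, 25, 23, 26, 20, 22]
extract-min #3 returns 6:
  remove root 6; move last element 22 to root → [22, 12, 10, 19, 14, 13, 25, 23, 26, 20]
  22 vs smaller child 10 at index 2, swap → [10, 12, 22, 19, 14, 13, 25, 23, 26, 20]
  22 vs smaller child 13 at index 5, swap → [10, 12, 13, 19, 14, 22, 25, 23, 26, 20]
extract-min #4 returns 10:
  remove root 10; move last element 20 to root → [20, 12, 13, 19, 14, 22, 25, 23, 26]
  20 vs smaller child 12 at index 1, swap → [12, 20, 13, 19, 14, 22, 25, 23, 26]
  20 vs smaller child 14 at index 4, swap → [12, 14, 13, 19, 20, 22, 25, 23, 26]

[12, 14, 13, 19, 20, 22, 25, 23, 26]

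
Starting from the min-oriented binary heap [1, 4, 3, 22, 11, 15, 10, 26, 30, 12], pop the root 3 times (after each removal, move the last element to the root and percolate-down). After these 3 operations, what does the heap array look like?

[10, 11, 12, 22, 30, 15, 26]

extract-min #1 returns 1:
  remove root 1; move last element 12 to root → [12, 4, 3, 22, 11, 15, 10, 26, 30]
  12 vs smaller child 3 at index 2, swap → [3, 4, 12, 22, 11, 15, 10, 26, 30]
  12 vs smaller child 10 at index 6, swap → [3, 4, 10, 22, 11, 15, 12, 26, 30]
extract-min #2 returns 3:
  remove root 3; move last element 30 to root → [30, 4, 10, 22, 11, 15, 12, 26]
  30 vs smaller child 4 at index 1, swap → [4, 30, 10, 22, 11, 15, 12, 26]
  30 vs smaller child 11 at index 4, swap → [4, 11, 10, 22, 30, 15, 12, 26]
extract-min #3 returns 4:
  remove root 4; move last element 26 to root → [26, 11, 10, 22, 30, 15, 12]
  26 vs smaller child 10 at index 2, swap → [10, 11, 26, 22, 30, 15, 12]
  26 vs smaller child 12 at index 6, swap → [10, 11, 12, 22, 30, 15, 26]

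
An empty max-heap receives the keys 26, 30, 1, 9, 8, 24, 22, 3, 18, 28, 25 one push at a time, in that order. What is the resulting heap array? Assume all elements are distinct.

Insert 26:
  append 26 at index 0 → [26] (no swap needed)
Insert 30:
  append 30 at index 1 → [26, 30]
  30 > parent 26 at index 0, swap → [30, 26]
Insert 1:
  append 1 at index 2 → [30, 26, 1] (no swap needed)
Insert 9:
  append 9 at index 3 → [30, 26, 1, 9] (no swap needed)
Insert 8:
  append 8 at index 4 → [30, 26, 1, 9, 8] (no swap needed)
Insert 24:
  append 24 at index 5 → [30, 26, 1, 9, 8, 24]
  24 > parent 1 at index 2, swap → [30, 26, 24, 9, 8, 1]
Insert 22:
  append 22 at index 6 → [30, 26, 24, 9, 8, 1, 22] (no swap needed)
Insert 3:
  append 3 at index 7 → [30, 26, 24, 9, 8, 1, 22, 3] (no swap needed)
Insert 18:
  append 18 at index 8 → [30, 26, 24, 9, 8, 1, 22, 3, 18]
  18 > parent 9 at index 3, swap → [30, 26, 24, 18, 8, 1, 22, 3, 9]
Insert 28:
  append 28 at index 9 → [30, 26, 24, 18, 8, 1, 22, 3, 9, 28]
  28 > parent 8 at index 4, swap → [30, 26, 24, 18, 28, 1, 22, 3, 9, 8]
  28 > parent 26 at index 1, swap → [30, 28, 24, 18, 26, 1, 22, 3, 9, 8]
Insert 25:
  append 25 at index 10 → [30, 28, 24, 18, 26, 1, 22, 3, 9, 8, 25] (no swap needed)

[30, 28, 24, 18, 26, 1, 22, 3, 9, 8, 25]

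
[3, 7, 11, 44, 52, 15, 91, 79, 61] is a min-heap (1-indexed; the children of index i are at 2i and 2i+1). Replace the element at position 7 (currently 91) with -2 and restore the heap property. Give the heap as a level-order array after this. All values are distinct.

set index 7 from 91 to -2 → [3, 7, 11, 44, 52, 15, -2, 79, 61]
-2 < parent 11 at index 3, swap → [3, 7, -2, 44, 52, 15, 11, 79, 61]
-2 < parent 3 at index 1, swap → [-2, 7, 3, 44, 52, 15, 11, 79, 61]

[-2, 7, 3, 44, 52, 15, 11, 79, 61]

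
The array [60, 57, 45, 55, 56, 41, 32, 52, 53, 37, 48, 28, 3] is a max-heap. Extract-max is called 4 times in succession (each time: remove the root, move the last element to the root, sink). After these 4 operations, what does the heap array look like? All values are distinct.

[53, 52, 45, 37, 48, 41, 32, 3, 28]

extract-max #1 returns 60:
  remove root 60; move last element 3 to root → [3, 57, 45, 55, 56, 41, 32, 52, 53, 37, 48, 28]
  3 vs larger child 57 at index 1, swap → [57, 3, 45, 55, 56, 41, 32, 52, 53, 37, 48, 28]
  3 vs larger child 56 at index 4, swap → [57, 56, 45, 55, 3, 41, 32, 52, 53, 37, 48, 28]
  3 vs larger child 48 at index 10, swap → [57, 56, 45, 55, 48, 41, 32, 52, 53, 37, 3, 28]
extract-max #2 returns 57:
  remove root 57; move last element 28 to root → [28, 56, 45, 55, 48, 41, 32, 52, 53, 37, 3]
  28 vs larger child 56 at index 1, swap → [56, 28, 45, 55, 48, 41, 32, 52, 53, 37, 3]
  28 vs larger child 55 at index 3, swap → [56, 55, 45, 28, 48, 41, 32, 52, 53, 37, 3]
  28 vs larger child 53 at index 8, swap → [56, 55, 45, 53, 48, 41, 32, 52, 28, 37, 3]
extract-max #3 returns 56:
  remove root 56; move last element 3 to root → [3, 55, 45, 53, 48, 41, 32, 52, 28, 37]
  3 vs larger child 55 at index 1, swap → [55, 3, 45, 53, 48, 41, 32, 52, 28, 37]
  3 vs larger child 53 at index 3, swap → [55, 53, 45, 3, 48, 41, 32, 52, 28, 37]
  3 vs larger child 52 at index 7, swap → [55, 53, 45, 52, 48, 41, 32, 3, 28, 37]
extract-max #4 returns 55:
  remove root 55; move last element 37 to root → [37, 53, 45, 52, 48, 41, 32, 3, 28]
  37 vs larger child 53 at index 1, swap → [53, 37, 45, 52, 48, 41, 32, 3, 28]
  37 vs larger child 52 at index 3, swap → [53, 52, 45, 37, 48, 41, 32, 3, 28]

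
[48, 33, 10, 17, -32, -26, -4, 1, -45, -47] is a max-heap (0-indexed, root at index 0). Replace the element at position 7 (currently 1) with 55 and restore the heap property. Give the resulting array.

[55, 48, 10, 33, -32, -26, -4, 17, -45, -47]

set index 7 from 1 to 55 → [48, 33, 10, 17, -32, -26, -4, 55, -45, -47]
55 > parent 17 at index 3, swap → [48, 33, 10, 55, -32, -26, -4, 17, -45, -47]
55 > parent 33 at index 1, swap → [48, 55, 10, 33, -32, -26, -4, 17, -45, -47]
55 > parent 48 at index 0, swap → [55, 48, 10, 33, -32, -26, -4, 17, -45, -47]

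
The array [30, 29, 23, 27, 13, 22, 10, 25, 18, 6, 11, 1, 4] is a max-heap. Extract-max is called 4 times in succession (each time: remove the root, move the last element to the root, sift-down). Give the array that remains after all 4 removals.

extract-max #1 returns 30:
  remove root 30; move last element 4 to root → [4, 29, 23, 27, 13, 22, 10, 25, 18, 6, 11, 1]
  4 vs larger child 29 at index 1, swap → [29, 4, 23, 27, 13, 22, 10, 25, 18, 6, 11, 1]
  4 vs larger child 27 at index 3, swap → [29, 27, 23, 4, 13, 22, 10, 25, 18, 6, 11, 1]
  4 vs larger child 25 at index 7, swap → [29, 27, 23, 25, 13, 22, 10, 4, 18, 6, 11, 1]
extract-max #2 returns 29:
  remove root 29; move last element 1 to root → [1, 27, 23, 25, 13, 22, 10, 4, 18, 6, 11]
  1 vs larger child 27 at index 1, swap → [27, 1, 23, 25, 13, 22, 10, 4, 18, 6, 11]
  1 vs larger child 25 at index 3, swap → [27, 25, 23, 1, 13, 22, 10, 4, 18, 6, 11]
  1 vs larger child 18 at index 8, swap → [27, 25, 23, 18, 13, 22, 10, 4, 1, 6, 11]
extract-max #3 returns 27:
  remove root 27; move last element 11 to root → [11, 25, 23, 18, 13, 22, 10, 4, 1, 6]
  11 vs larger child 25 at index 1, swap → [25, 11, 23, 18, 13, 22, 10, 4, 1, 6]
  11 vs larger child 18 at index 3, swap → [25, 18, 23, 11, 13, 22, 10, 4, 1, 6]
extract-max #4 returns 25:
  remove root 25; move last element 6 to root → [6, 18, 23, 11, 13, 22, 10, 4, 1]
  6 vs larger child 23 at index 2, swap → [23, 18, 6, 11, 13, 22, 10, 4, 1]
  6 vs larger child 22 at index 5, swap → [23, 18, 22, 11, 13, 6, 10, 4, 1]

[23, 18, 22, 11, 13, 6, 10, 4, 1]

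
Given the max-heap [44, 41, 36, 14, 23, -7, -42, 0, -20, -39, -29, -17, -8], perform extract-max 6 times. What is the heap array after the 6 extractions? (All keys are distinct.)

[-7, -8, -17, -20, -39, -29, -42]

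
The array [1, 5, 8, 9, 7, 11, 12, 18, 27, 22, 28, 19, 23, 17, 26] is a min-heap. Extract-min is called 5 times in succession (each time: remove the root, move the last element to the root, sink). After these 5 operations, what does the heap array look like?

[11, 17, 12, 18, 22, 19, 28, 23, 27, 26]

extract-min #1 returns 1:
  remove root 1; move last element 26 to root → [26, 5, 8, 9, 7, 11, 12, 18, 27, 22, 28, 19, 23, 17]
  26 vs smaller child 5 at index 1, swap → [5, 26, 8, 9, 7, 11, 12, 18, 27, 22, 28, 19, 23, 17]
  26 vs smaller child 7 at index 4, swap → [5, 7, 8, 9, 26, 11, 12, 18, 27, 22, 28, 19, 23, 17]
  26 vs smaller child 22 at index 9, swap → [5, 7, 8, 9, 22, 11, 12, 18, 27, 26, 28, 19, 23, 17]
extract-min #2 returns 5:
  remove root 5; move last element 17 to root → [17, 7, 8, 9, 22, 11, 12, 18, 27, 26, 28, 19, 23]
  17 vs smaller child 7 at index 1, swap → [7, 17, 8, 9, 22, 11, 12, 18, 27, 26, 28, 19, 23]
  17 vs smaller child 9 at index 3, swap → [7, 9, 8, 17, 22, 11, 12, 18, 27, 26, 28, 19, 23]
extract-min #3 returns 7:
  remove root 7; move last element 23 to root → [23, 9, 8, 17, 22, 11, 12, 18, 27, 26, 28, 19]
  23 vs smaller child 8 at index 2, swap → [8, 9, 23, 17, 22, 11, 12, 18, 27, 26, 28, 19]
  23 vs smaller child 11 at index 5, swap → [8, 9, 11, 17, 22, 23, 12, 18, 27, 26, 28, 19]
  23 vs only child 19 at index 11, swap → [8, 9, 11, 17, 22, 19, 12, 18, 27, 26, 28, 23]
extract-min #4 returns 8:
  remove root 8; move last element 23 to root → [23, 9, 11, 17, 22, 19, 12, 18, 27, 26, 28]
  23 vs smaller child 9 at index 1, swap → [9, 23, 11, 17, 22, 19, 12, 18, 27, 26, 28]
  23 vs smaller child 17 at index 3, swap → [9, 17, 11, 23, 22, 19, 12, 18, 27, 26, 28]
  23 vs smaller child 18 at index 7, swap → [9, 17, 11, 18, 22, 19, 12, 23, 27, 26, 28]
extract-min #5 returns 9:
  remove root 9; move last element 28 to root → [28, 17, 11, 18, 22, 19, 12, 23, 27, 26]
  28 vs smaller child 11 at index 2, swap → [11, 17, 28, 18, 22, 19, 12, 23, 27, 26]
  28 vs smaller child 12 at index 6, swap → [11, 17, 12, 18, 22, 19, 28, 23, 27, 26]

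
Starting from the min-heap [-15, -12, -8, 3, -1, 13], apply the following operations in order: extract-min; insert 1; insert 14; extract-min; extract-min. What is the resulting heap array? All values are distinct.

[-1, 3, 1, 14, 13]

extract-min → returns -15:
  remove root -15; move last element 13 to root → [13, -12, -8, 3, -1]
  13 vs smaller child -12 at index 1, swap → [-12, 13, -8, 3, -1]
  13 vs smaller child -1 at index 4, swap → [-12, -1, -8, 3, 13]
insert 1:
  append 1 at index 5 → [-12, -1, -8, 3, 13, 1] (no swap needed)
insert 14:
  append 14 at index 6 → [-12, -1, -8, 3, 13, 1, 14] (no swap needed)
extract-min → returns -12:
  remove root -12; move last element 14 to root → [14, -1, -8, 3, 13, 1]
  14 vs smaller child -8 at index 2, swap → [-8, -1, 14, 3, 13, 1]
  14 vs only child 1 at index 5, swap → [-8, -1, 1, 3, 13, 14]
extract-min → returns -8:
  remove root -8; move last element 14 to root → [14, -1, 1, 3, 13]
  14 vs smaller child -1 at index 1, swap → [-1, 14, 1, 3, 13]
  14 vs smaller child 3 at index 3, swap → [-1, 3, 1, 14, 13]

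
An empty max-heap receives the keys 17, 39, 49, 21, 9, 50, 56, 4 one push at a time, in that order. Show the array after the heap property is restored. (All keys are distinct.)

[56, 21, 50, 17, 9, 39, 49, 4]

Insert 17:
  append 17 at index 0 → [17] (no swap needed)
Insert 39:
  append 39 at index 1 → [17, 39]
  39 > parent 17 at index 0, swap → [39, 17]
Insert 49:
  append 49 at index 2 → [39, 17, 49]
  49 > parent 39 at index 0, swap → [49, 17, 39]
Insert 21:
  append 21 at index 3 → [49, 17, 39, 21]
  21 > parent 17 at index 1, swap → [49, 21, 39, 17]
Insert 9:
  append 9 at index 4 → [49, 21, 39, 17, 9] (no swap needed)
Insert 50:
  append 50 at index 5 → [49, 21, 39, 17, 9, 50]
  50 > parent 39 at index 2, swap → [49, 21, 50, 17, 9, 39]
  50 > parent 49 at index 0, swap → [50, 21, 49, 17, 9, 39]
Insert 56:
  append 56 at index 6 → [50, 21, 49, 17, 9, 39, 56]
  56 > parent 49 at index 2, swap → [50, 21, 56, 17, 9, 39, 49]
  56 > parent 50 at index 0, swap → [56, 21, 50, 17, 9, 39, 49]
Insert 4:
  append 4 at index 7 → [56, 21, 50, 17, 9, 39, 49, 4] (no swap needed)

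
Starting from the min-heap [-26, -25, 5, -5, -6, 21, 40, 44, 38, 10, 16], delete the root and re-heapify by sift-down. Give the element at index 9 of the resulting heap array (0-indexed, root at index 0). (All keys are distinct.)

remove root -26; move last element 16 to root → [16, -25, 5, -5, -6, 21, 40, 44, 38, 10]
16 vs smaller child -25 at index 1, swap → [-25, 16, 5, -5, -6, 21, 40, 44, 38, 10]
16 vs smaller child -6 at index 4, swap → [-25, -6, 5, -5, 16, 21, 40, 44, 38, 10]
16 vs only child 10 at index 9, swap → [-25, -6, 5, -5, 10, 21, 40, 44, 38, 16]
resulting array: [-25, -6, 5, -5, 10, 21, 40, 44, 38, 16]

16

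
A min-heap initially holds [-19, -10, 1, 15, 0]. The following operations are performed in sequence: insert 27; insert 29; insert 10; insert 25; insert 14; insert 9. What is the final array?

[-19, -10, 1, 10, 0, 27, 29, 15, 25, 14, 9]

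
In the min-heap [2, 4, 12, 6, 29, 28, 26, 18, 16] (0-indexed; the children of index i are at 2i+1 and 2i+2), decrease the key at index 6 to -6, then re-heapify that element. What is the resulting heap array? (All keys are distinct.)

[-6, 4, 2, 6, 29, 28, 12, 18, 16]

set index 6 from 26 to -6 → [2, 4, 12, 6, 29, 28, -6, 18, 16]
-6 < parent 12 at index 2, swap → [2, 4, -6, 6, 29, 28, 12, 18, 16]
-6 < parent 2 at index 0, swap → [-6, 4, 2, 6, 29, 28, 12, 18, 16]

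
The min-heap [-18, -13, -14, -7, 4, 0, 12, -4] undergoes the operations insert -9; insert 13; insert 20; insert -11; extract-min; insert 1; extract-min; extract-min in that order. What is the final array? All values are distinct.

[-11, -9, 0, -7, 4, 20, 12, -4, 1, 13]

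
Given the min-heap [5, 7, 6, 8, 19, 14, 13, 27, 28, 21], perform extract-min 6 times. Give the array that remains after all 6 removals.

[19, 27, 21, 28]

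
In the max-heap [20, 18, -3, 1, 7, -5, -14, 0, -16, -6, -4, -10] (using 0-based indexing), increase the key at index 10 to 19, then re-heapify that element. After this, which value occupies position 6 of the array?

-14

set index 10 from -4 to 19 → [20, 18, -3, 1, 7, -5, -14, 0, -16, -6, 19, -10]
19 > parent 7 at index 4, swap → [20, 18, -3, 1, 19, -5, -14, 0, -16, -6, 7, -10]
19 > parent 18 at index 1, swap → [20, 19, -3, 1, 18, -5, -14, 0, -16, -6, 7, -10]
resulting array: [20, 19, -3, 1, 18, -5, -14, 0, -16, -6, 7, -10]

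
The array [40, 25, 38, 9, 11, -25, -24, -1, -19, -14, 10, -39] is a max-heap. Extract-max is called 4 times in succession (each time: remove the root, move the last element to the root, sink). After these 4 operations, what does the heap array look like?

[10, 9, -24, -1, -14, -25, -39, -19]

extract-max #1 returns 40:
  remove root 40; move last element -39 to root → [-39, 25, 38, 9, 11, -25, -24, -1, -19, -14, 10]
  -39 vs larger child 38 at index 2, swap → [38, 25, -39, 9, 11, -25, -24, -1, -19, -14, 10]
  -39 vs larger child -24 at index 6, swap → [38, 25, -24, 9, 11, -25, -39, -1, -19, -14, 10]
extract-max #2 returns 38:
  remove root 38; move last element 10 to root → [10, 25, -24, 9, 11, -25, -39, -1, -19, -14]
  10 vs larger child 25 at index 1, swap → [25, 10, -24, 9, 11, -25, -39, -1, -19, -14]
  10 vs larger child 11 at index 4, swap → [25, 11, -24, 9, 10, -25, -39, -1, -19, -14]
extract-max #3 returns 25:
  remove root 25; move last element -14 to root → [-14, 11, -24, 9, 10, -25, -39, -1, -19]
  -14 vs larger child 11 at index 1, swap → [11, -14, -24, 9, 10, -25, -39, -1, -19]
  -14 vs larger child 10 at index 4, swap → [11, 10, -24, 9, -14, -25, -39, -1, -19]
extract-max #4 returns 11:
  remove root 11; move last element -19 to root → [-19, 10, -24, 9, -14, -25, -39, -1]
  -19 vs larger child 10 at index 1, swap → [10, -19, -24, 9, -14, -25, -39, -1]
  -19 vs larger child 9 at index 3, swap → [10, 9, -24, -19, -14, -25, -39, -1]
  -19 vs only child -1 at index 7, swap → [10, 9, -24, -1, -14, -25, -39, -19]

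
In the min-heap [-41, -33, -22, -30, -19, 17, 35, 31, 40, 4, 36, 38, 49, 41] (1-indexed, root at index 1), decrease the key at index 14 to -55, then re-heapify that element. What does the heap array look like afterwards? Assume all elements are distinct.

[-55, -33, -41, -30, -19, 17, -22, 31, 40, 4, 36, 38, 49, 35]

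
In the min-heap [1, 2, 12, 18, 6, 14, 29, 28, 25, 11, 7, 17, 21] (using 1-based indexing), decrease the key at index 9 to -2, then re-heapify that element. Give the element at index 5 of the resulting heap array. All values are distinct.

set index 9 from 25 to -2 → [1, 2, 12, 18, 6, 14, 29, 28, -2, 11, 7, 17, 21]
-2 < parent 18 at index 4, swap → [1, 2, 12, -2, 6, 14, 29, 28, 18, 11, 7, 17, 21]
-2 < parent 2 at index 2, swap → [1, -2, 12, 2, 6, 14, 29, 28, 18, 11, 7, 17, 21]
-2 < parent 1 at index 1, swap → [-2, 1, 12, 2, 6, 14, 29, 28, 18, 11, 7, 17, 21]
resulting array: [-2, 1, 12, 2, 6, 14, 29, 28, 18, 11, 7, 17, 21]

6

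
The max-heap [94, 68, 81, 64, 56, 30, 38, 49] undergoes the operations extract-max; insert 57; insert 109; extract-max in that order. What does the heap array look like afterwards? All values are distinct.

extract-max → returns 94:
  remove root 94; move last element 49 to root → [49, 68, 81, 64, 56, 30, 38]
  49 vs larger child 81 at index 2, swap → [81, 68, 49, 64, 56, 30, 38]
insert 57:
  append 57 at index 7 → [81, 68, 49, 64, 56, 30, 38, 57] (no swap needed)
insert 109:
  append 109 at index 8 → [81, 68, 49, 64, 56, 30, 38, 57, 109]
  109 > parent 64 at index 3, swap → [81, 68, 49, 109, 56, 30, 38, 57, 64]
  109 > parent 68 at index 1, swap → [81, 109, 49, 68, 56, 30, 38, 57, 64]
  109 > parent 81 at index 0, swap → [109, 81, 49, 68, 56, 30, 38, 57, 64]
extract-max → returns 109:
  remove root 109; move last element 64 to root → [64, 81, 49, 68, 56, 30, 38, 57]
  64 vs larger child 81 at index 1, swap → [81, 64, 49, 68, 56, 30, 38, 57]
  64 vs larger child 68 at index 3, swap → [81, 68, 49, 64, 56, 30, 38, 57]

[81, 68, 49, 64, 56, 30, 38, 57]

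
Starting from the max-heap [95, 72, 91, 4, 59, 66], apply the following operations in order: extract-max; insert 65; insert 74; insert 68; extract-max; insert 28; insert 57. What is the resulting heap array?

extract-max → returns 95:
  remove root 95; move last element 66 to root → [66, 72, 91, 4, 59]
  66 vs larger child 91 at index 2, swap → [91, 72, 66, 4, 59]
insert 65:
  append 65 at index 5 → [91, 72, 66, 4, 59, 65] (no swap needed)
insert 74:
  append 74 at index 6 → [91, 72, 66, 4, 59, 65, 74]
  74 > parent 66 at index 2, swap → [91, 72, 74, 4, 59, 65, 66]
insert 68:
  append 68 at index 7 → [91, 72, 74, 4, 59, 65, 66, 68]
  68 > parent 4 at index 3, swap → [91, 72, 74, 68, 59, 65, 66, 4]
extract-max → returns 91:
  remove root 91; move last element 4 to root → [4, 72, 74, 68, 59, 65, 66]
  4 vs larger child 74 at index 2, swap → [74, 72, 4, 68, 59, 65, 66]
  4 vs larger child 66 at index 6, swap → [74, 72, 66, 68, 59, 65, 4]
insert 28:
  append 28 at index 7 → [74, 72, 66, 68, 59, 65, 4, 28] (no swap needed)
insert 57:
  append 57 at index 8 → [74, 72, 66, 68, 59, 65, 4, 28, 57] (no swap needed)

[74, 72, 66, 68, 59, 65, 4, 28, 57]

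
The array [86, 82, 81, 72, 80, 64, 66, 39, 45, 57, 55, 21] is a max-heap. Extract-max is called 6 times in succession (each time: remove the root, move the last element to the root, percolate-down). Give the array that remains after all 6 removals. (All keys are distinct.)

[64, 57, 55, 45, 21, 39]

extract-max #1 returns 86:
  remove root 86; move last element 21 to root → [21, 82, 81, 72, 80, 64, 66, 39, 45, 57, 55]
  21 vs larger child 82 at index 1, swap → [82, 21, 81, 72, 80, 64, 66, 39, 45, 57, 55]
  21 vs larger child 80 at index 4, swap → [82, 80, 81, 72, 21, 64, 66, 39, 45, 57, 55]
  21 vs larger child 57 at index 9, swap → [82, 80, 81, 72, 57, 64, 66, 39, 45, 21, 55]
extract-max #2 returns 82:
  remove root 82; move last element 55 to root → [55, 80, 81, 72, 57, 64, 66, 39, 45, 21]
  55 vs larger child 81 at index 2, swap → [81, 80, 55, 72, 57, 64, 66, 39, 45, 21]
  55 vs larger child 66 at index 6, swap → [81, 80, 66, 72, 57, 64, 55, 39, 45, 21]
extract-max #3 returns 81:
  remove root 81; move last element 21 to root → [21, 80, 66, 72, 57, 64, 55, 39, 45]
  21 vs larger child 80 at index 1, swap → [80, 21, 66, 72, 57, 64, 55, 39, 45]
  21 vs larger child 72 at index 3, swap → [80, 72, 66, 21, 57, 64, 55, 39, 45]
  21 vs larger child 45 at index 8, swap → [80, 72, 66, 45, 57, 64, 55, 39, 21]
extract-max #4 returns 80:
  remove root 80; move last element 21 to root → [21, 72, 66, 45, 57, 64, 55, 39]
  21 vs larger child 72 at index 1, swap → [72, 21, 66, 45, 57, 64, 55, 39]
  21 vs larger child 57 at index 4, swap → [72, 57, 66, 45, 21, 64, 55, 39]
extract-max #5 returns 72:
  remove root 72; move last element 39 to root → [39, 57, 66, 45, 21, 64, 55]
  39 vs larger child 66 at index 2, swap → [66, 57, 39, 45, 21, 64, 55]
  39 vs larger child 64 at index 5, swap → [66, 57, 64, 45, 21, 39, 55]
extract-max #6 returns 66:
  remove root 66; move last element 55 to root → [55, 57, 64, 45, 21, 39]
  55 vs larger child 64 at index 2, swap → [64, 57, 55, 45, 21, 39]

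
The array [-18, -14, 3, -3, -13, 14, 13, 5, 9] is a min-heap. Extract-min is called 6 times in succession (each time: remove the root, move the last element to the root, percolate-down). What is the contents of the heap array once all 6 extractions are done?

[9, 13, 14]

extract-min #1 returns -18:
  remove root -18; move last element 9 to root → [9, -14, 3, -3, -13, 14, 13, 5]
  9 vs smaller child -14 at index 1, swap → [-14, 9, 3, -3, -13, 14, 13, 5]
  9 vs smaller child -13 at index 4, swap → [-14, -13, 3, -3, 9, 14, 13, 5]
extract-min #2 returns -14:
  remove root -14; move last element 5 to root → [5, -13, 3, -3, 9, 14, 13]
  5 vs smaller child -13 at index 1, swap → [-13, 5, 3, -3, 9, 14, 13]
  5 vs smaller child -3 at index 3, swap → [-13, -3, 3, 5, 9, 14, 13]
extract-min #3 returns -13:
  remove root -13; move last element 13 to root → [13, -3, 3, 5, 9, 14]
  13 vs smaller child -3 at index 1, swap → [-3, 13, 3, 5, 9, 14]
  13 vs smaller child 5 at index 3, swap → [-3, 5, 3, 13, 9, 14]
extract-min #4 returns -3:
  remove root -3; move last element 14 to root → [14, 5, 3, 13, 9]
  14 vs smaller child 3 at index 2, swap → [3, 5, 14, 13, 9]
extract-min #5 returns 3:
  remove root 3; move last element 9 to root → [9, 5, 14, 13]
  9 vs smaller child 5 at index 1, swap → [5, 9, 14, 13]
extract-min #6 returns 5:
  remove root 5; move last element 13 to root → [13, 9, 14]
  13 vs smaller child 9 at index 1, swap → [9, 13, 14]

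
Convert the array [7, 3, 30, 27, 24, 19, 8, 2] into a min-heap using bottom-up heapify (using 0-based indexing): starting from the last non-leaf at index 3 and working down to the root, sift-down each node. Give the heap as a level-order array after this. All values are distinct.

[2, 3, 8, 7, 24, 19, 30, 27]

sift down from index 3:
  27 vs only child 2 at index 7, swap → [7, 3, 30, 2, 24, 19, 8, 27]
sift down from index 2:
  30 vs smaller child 8 at index 6, swap → [7, 3, 8, 2, 24, 19, 30, 27]
sift down from index 1:
  3 vs smaller child 2 at index 3, swap → [7, 2, 8, 3, 24, 19, 30, 27]
sift down from index 0:
  7 vs smaller child 2 at index 1, swap → [2, 7, 8, 3, 24, 19, 30, 27]
  7 vs smaller child 3 at index 3, swap → [2, 3, 8, 7, 24, 19, 30, 27]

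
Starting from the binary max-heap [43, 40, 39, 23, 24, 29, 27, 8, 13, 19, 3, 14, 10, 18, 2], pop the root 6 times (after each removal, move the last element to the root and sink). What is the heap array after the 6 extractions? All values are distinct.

[23, 19, 18, 13, 2, 14, 10, 8, 3]

extract-max #1 returns 43:
  remove root 43; move last element 2 to root → [2, 40, 39, 23, 24, 29, 27, 8, 13, 19, 3, 14, 10, 18]
  2 vs larger child 40 at index 1, swap → [40, 2, 39, 23, 24, 29, 27, 8, 13, 19, 3, 14, 10, 18]
  2 vs larger child 24 at index 4, swap → [40, 24, 39, 23, 2, 29, 27, 8, 13, 19, 3, 14, 10, 18]
  2 vs larger child 19 at index 9, swap → [40, 24, 39, 23, 19, 29, 27, 8, 13, 2, 3, 14, 10, 18]
extract-max #2 returns 40:
  remove root 40; move last element 18 to root → [18, 24, 39, 23, 19, 29, 27, 8, 13, 2, 3, 14, 10]
  18 vs larger child 39 at index 2, swap → [39, 24, 18, 23, 19, 29, 27, 8, 13, 2, 3, 14, 10]
  18 vs larger child 29 at index 5, swap → [39, 24, 29, 23, 19, 18, 27, 8, 13, 2, 3, 14, 10]
extract-max #3 returns 39:
  remove root 39; move last element 10 to root → [10, 24, 29, 23, 19, 18, 27, 8, 13, 2, 3, 14]
  10 vs larger child 29 at index 2, swap → [29, 24, 10, 23, 19, 18, 27, 8, 13, 2, 3, 14]
  10 vs larger child 27 at index 6, swap → [29, 24, 27, 23, 19, 18, 10, 8, 13, 2, 3, 14]
extract-max #4 returns 29:
  remove root 29; move last element 14 to root → [14, 24, 27, 23, 19, 18, 10, 8, 13, 2, 3]
  14 vs larger child 27 at index 2, swap → [27, 24, 14, 23, 19, 18, 10, 8, 13, 2, 3]
  14 vs larger child 18 at index 5, swap → [27, 24, 18, 23, 19, 14, 10, 8, 13, 2, 3]
extract-max #5 returns 27:
  remove root 27; move last element 3 to root → [3, 24, 18, 23, 19, 14, 10, 8, 13, 2]
  3 vs larger child 24 at index 1, swap → [24, 3, 18, 23, 19, 14, 10, 8, 13, 2]
  3 vs larger child 23 at index 3, swap → [24, 23, 18, 3, 19, 14, 10, 8, 13, 2]
  3 vs larger child 13 at index 8, swap → [24, 23, 18, 13, 19, 14, 10, 8, 3, 2]
extract-max #6 returns 24:
  remove root 24; move last element 2 to root → [2, 23, 18, 13, 19, 14, 10, 8, 3]
  2 vs larger child 23 at index 1, swap → [23, 2, 18, 13, 19, 14, 10, 8, 3]
  2 vs larger child 19 at index 4, swap → [23, 19, 18, 13, 2, 14, 10, 8, 3]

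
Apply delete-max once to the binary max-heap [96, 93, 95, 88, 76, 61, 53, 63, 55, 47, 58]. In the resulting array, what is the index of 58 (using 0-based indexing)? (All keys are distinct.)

remove root 96; move last element 58 to root → [58, 93, 95, 88, 76, 61, 53, 63, 55, 47]
58 vs larger child 95 at index 2, swap → [95, 93, 58, 88, 76, 61, 53, 63, 55, 47]
58 vs larger child 61 at index 5, swap → [95, 93, 61, 88, 76, 58, 53, 63, 55, 47]
resulting array: [95, 93, 61, 88, 76, 58, 53, 63, 55, 47]

5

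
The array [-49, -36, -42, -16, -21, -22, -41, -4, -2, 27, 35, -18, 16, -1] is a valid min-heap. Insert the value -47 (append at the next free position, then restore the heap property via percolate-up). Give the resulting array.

[-49, -36, -47, -16, -21, -22, -42, -4, -2, 27, 35, -18, 16, -1, -41]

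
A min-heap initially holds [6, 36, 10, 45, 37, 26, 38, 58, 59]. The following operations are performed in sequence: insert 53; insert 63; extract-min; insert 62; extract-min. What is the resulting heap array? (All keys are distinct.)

[26, 36, 38, 45, 37, 63, 62, 58, 59, 53]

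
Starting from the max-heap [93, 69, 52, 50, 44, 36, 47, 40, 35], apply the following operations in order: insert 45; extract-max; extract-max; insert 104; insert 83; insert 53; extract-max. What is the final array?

[83, 53, 47, 50, 52, 36, 35, 40, 44, 45]

insert 45:
  append 45 at index 9 → [93, 69, 52, 50, 44, 36, 47, 40, 35, 45]
  45 > parent 44 at index 4, swap → [93, 69, 52, 50, 45, 36, 47, 40, 35, 44]
extract-max → returns 93:
  remove root 93; move last element 44 to root → [44, 69, 52, 50, 45, 36, 47, 40, 35]
  44 vs larger child 69 at index 1, swap → [69, 44, 52, 50, 45, 36, 47, 40, 35]
  44 vs larger child 50 at index 3, swap → [69, 50, 52, 44, 45, 36, 47, 40, 35]
extract-max → returns 69:
  remove root 69; move last element 35 to root → [35, 50, 52, 44, 45, 36, 47, 40]
  35 vs larger child 52 at index 2, swap → [52, 50, 35, 44, 45, 36, 47, 40]
  35 vs larger child 47 at index 6, swap → [52, 50, 47, 44, 45, 36, 35, 40]
insert 104:
  append 104 at index 8 → [52, 50, 47, 44, 45, 36, 35, 40, 104]
  104 > parent 44 at index 3, swap → [52, 50, 47, 104, 45, 36, 35, 40, 44]
  104 > parent 50 at index 1, swap → [52, 104, 47, 50, 45, 36, 35, 40, 44]
  104 > parent 52 at index 0, swap → [104, 52, 47, 50, 45, 36, 35, 40, 44]
insert 83:
  append 83 at index 9 → [104, 52, 47, 50, 45, 36, 35, 40, 44, 83]
  83 > parent 45 at index 4, swap → [104, 52, 47, 50, 83, 36, 35, 40, 44, 45]
  83 > parent 52 at index 1, swap → [104, 83, 47, 50, 52, 36, 35, 40, 44, 45]
insert 53:
  append 53 at index 10 → [104, 83, 47, 50, 52, 36, 35, 40, 44, 45, 53]
  53 > parent 52 at index 4, swap → [104, 83, 47, 50, 53, 36, 35, 40, 44, 45, 52]
extract-max → returns 104:
  remove root 104; move last element 52 to root → [52, 83, 47, 50, 53, 36, 35, 40, 44, 45]
  52 vs larger child 83 at index 1, swap → [83, 52, 47, 50, 53, 36, 35, 40, 44, 45]
  52 vs larger child 53 at index 4, swap → [83, 53, 47, 50, 52, 36, 35, 40, 44, 45]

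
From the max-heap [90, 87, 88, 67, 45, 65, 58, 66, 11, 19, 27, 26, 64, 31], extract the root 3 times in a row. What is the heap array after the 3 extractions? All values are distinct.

[67, 66, 65, 31, 45, 64, 58, 26, 11, 19, 27]

extract-max #1 returns 90:
  remove root 90; move last element 31 to root → [31, 87, 88, 67, 45, 65, 58, 66, 11, 19, 27, 26, 64]
  31 vs larger child 88 at index 2, swap → [88, 87, 31, 67, 45, 65, 58, 66, 11, 19, 27, 26, 64]
  31 vs larger child 65 at index 5, swap → [88, 87, 65, 67, 45, 31, 58, 66, 11, 19, 27, 26, 64]
  31 vs larger child 64 at index 12, swap → [88, 87, 65, 67, 45, 64, 58, 66, 11, 19, 27, 26, 31]
extract-max #2 returns 88:
  remove root 88; move last element 31 to root → [31, 87, 65, 67, 45, 64, 58, 66, 11, 19, 27, 26]
  31 vs larger child 87 at index 1, swap → [87, 31, 65, 67, 45, 64, 58, 66, 11, 19, 27, 26]
  31 vs larger child 67 at index 3, swap → [87, 67, 65, 31, 45, 64, 58, 66, 11, 19, 27, 26]
  31 vs larger child 66 at index 7, swap → [87, 67, 65, 66, 45, 64, 58, 31, 11, 19, 27, 26]
extract-max #3 returns 87:
  remove root 87; move last element 26 to root → [26, 67, 65, 66, 45, 64, 58, 31, 11, 19, 27]
  26 vs larger child 67 at index 1, swap → [67, 26, 65, 66, 45, 64, 58, 31, 11, 19, 27]
  26 vs larger child 66 at index 3, swap → [67, 66, 65, 26, 45, 64, 58, 31, 11, 19, 27]
  26 vs larger child 31 at index 7, swap → [67, 66, 65, 31, 45, 64, 58, 26, 11, 19, 27]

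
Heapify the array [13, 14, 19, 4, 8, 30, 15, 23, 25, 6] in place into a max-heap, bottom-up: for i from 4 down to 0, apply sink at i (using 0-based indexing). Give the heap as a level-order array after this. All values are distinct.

[30, 25, 19, 23, 8, 13, 15, 14, 4, 6]

sift down from index 4: already satisfies heap property
sift down from index 3:
  4 vs larger child 25 at index 8, swap → [13, 14, 19, 25, 8, 30, 15, 23, 4, 6]
sift down from index 2:
  19 vs larger child 30 at index 5, swap → [13, 14, 30, 25, 8, 19, 15, 23, 4, 6]
sift down from index 1:
  14 vs larger child 25 at index 3, swap → [13, 25, 30, 14, 8, 19, 15, 23, 4, 6]
  14 vs larger child 23 at index 7, swap → [13, 25, 30, 23, 8, 19, 15, 14, 4, 6]
sift down from index 0:
  13 vs larger child 30 at index 2, swap → [30, 25, 13, 23, 8, 19, 15, 14, 4, 6]
  13 vs larger child 19 at index 5, swap → [30, 25, 19, 23, 8, 13, 15, 14, 4, 6]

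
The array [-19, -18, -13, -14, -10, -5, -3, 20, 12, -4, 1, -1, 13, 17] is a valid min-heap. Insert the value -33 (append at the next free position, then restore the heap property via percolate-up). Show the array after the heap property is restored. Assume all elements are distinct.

[-33, -18, -19, -14, -10, -5, -13, 20, 12, -4, 1, -1, 13, 17, -3]

append -33 at index 14 → [-19, -18, -13, -14, -10, -5, -3, 20, 12, -4, 1, -1, 13, 17, -33]
-33 < parent -3 at index 6, swap → [-19, -18, -13, -14, -10, -5, -33, 20, 12, -4, 1, -1, 13, 17, -3]
-33 < parent -13 at index 2, swap → [-19, -18, -33, -14, -10, -5, -13, 20, 12, -4, 1, -1, 13, 17, -3]
-33 < parent -19 at index 0, swap → [-33, -18, -19, -14, -10, -5, -13, 20, 12, -4, 1, -1, 13, 17, -3]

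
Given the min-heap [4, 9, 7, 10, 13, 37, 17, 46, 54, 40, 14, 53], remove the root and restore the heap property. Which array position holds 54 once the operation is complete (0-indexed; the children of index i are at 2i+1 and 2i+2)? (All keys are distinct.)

8

remove root 4; move last element 53 to root → [53, 9, 7, 10, 13, 37, 17, 46, 54, 40, 14]
53 vs smaller child 7 at index 2, swap → [7, 9, 53, 10, 13, 37, 17, 46, 54, 40, 14]
53 vs smaller child 17 at index 6, swap → [7, 9, 17, 10, 13, 37, 53, 46, 54, 40, 14]
resulting array: [7, 9, 17, 10, 13, 37, 53, 46, 54, 40, 14]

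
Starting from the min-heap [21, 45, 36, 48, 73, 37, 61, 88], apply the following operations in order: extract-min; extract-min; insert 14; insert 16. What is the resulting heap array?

[14, 16, 37, 45, 73, 88, 61, 48]

extract-min → returns 21:
  remove root 21; move last element 88 to root → [88, 45, 36, 48, 73, 37, 61]
  88 vs smaller child 36 at index 2, swap → [36, 45, 88, 48, 73, 37, 61]
  88 vs smaller child 37 at index 5, swap → [36, 45, 37, 48, 73, 88, 61]
extract-min → returns 36:
  remove root 36; move last element 61 to root → [61, 45, 37, 48, 73, 88]
  61 vs smaller child 37 at index 2, swap → [37, 45, 61, 48, 73, 88]
insert 14:
  append 14 at index 6 → [37, 45, 61, 48, 73, 88, 14]
  14 < parent 61 at index 2, swap → [37, 45, 14, 48, 73, 88, 61]
  14 < parent 37 at index 0, swap → [14, 45, 37, 48, 73, 88, 61]
insert 16:
  append 16 at index 7 → [14, 45, 37, 48, 73, 88, 61, 16]
  16 < parent 48 at index 3, swap → [14, 45, 37, 16, 73, 88, 61, 48]
  16 < parent 45 at index 1, swap → [14, 16, 37, 45, 73, 88, 61, 48]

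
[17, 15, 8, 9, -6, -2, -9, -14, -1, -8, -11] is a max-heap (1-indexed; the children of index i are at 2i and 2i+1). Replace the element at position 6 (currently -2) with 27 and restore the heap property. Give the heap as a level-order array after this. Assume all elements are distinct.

set index 6 from -2 to 27 → [17, 15, 8, 9, -6, 27, -9, -14, -1, -8, -11]
27 > parent 8 at index 3, swap → [17, 15, 27, 9, -6, 8, -9, -14, -1, -8, -11]
27 > parent 17 at index 1, swap → [27, 15, 17, 9, -6, 8, -9, -14, -1, -8, -11]

[27, 15, 17, 9, -6, 8, -9, -14, -1, -8, -11]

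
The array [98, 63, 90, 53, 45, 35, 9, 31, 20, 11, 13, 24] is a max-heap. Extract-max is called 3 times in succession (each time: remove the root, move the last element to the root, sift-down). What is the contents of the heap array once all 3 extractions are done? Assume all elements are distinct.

extract-max #1 returns 98:
  remove root 98; move last element 24 to root → [24, 63, 90, 53, 45, 35, 9, 31, 20, 11, 13]
  24 vs larger child 90 at index 2, swap → [90, 63, 24, 53, 45, 35, 9, 31, 20, 11, 13]
  24 vs larger child 35 at index 5, swap → [90, 63, 35, 53, 45, 24, 9, 31, 20, 11, 13]
extract-max #2 returns 90:
  remove root 90; move last element 13 to root → [13, 63, 35, 53, 45, 24, 9, 31, 20, 11]
  13 vs larger child 63 at index 1, swap → [63, 13, 35, 53, 45, 24, 9, 31, 20, 11]
  13 vs larger child 53 at index 3, swap → [63, 53, 35, 13, 45, 24, 9, 31, 20, 11]
  13 vs larger child 31 at index 7, swap → [63, 53, 35, 31, 45, 24, 9, 13, 20, 11]
extract-max #3 returns 63:
  remove root 63; move last element 11 to root → [11, 53, 35, 31, 45, 24, 9, 13, 20]
  11 vs larger child 53 at index 1, swap → [53, 11, 35, 31, 45, 24, 9, 13, 20]
  11 vs larger child 45 at index 4, swap → [53, 45, 35, 31, 11, 24, 9, 13, 20]

[53, 45, 35, 31, 11, 24, 9, 13, 20]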